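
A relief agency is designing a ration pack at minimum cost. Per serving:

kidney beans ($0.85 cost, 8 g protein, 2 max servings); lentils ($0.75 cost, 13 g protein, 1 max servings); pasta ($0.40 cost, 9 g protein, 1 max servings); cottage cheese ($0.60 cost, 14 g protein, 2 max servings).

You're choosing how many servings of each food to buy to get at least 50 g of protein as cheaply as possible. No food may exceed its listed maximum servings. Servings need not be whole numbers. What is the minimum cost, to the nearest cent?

$2.35

Cost per g of protein: cottage cheese $0.0429, pasta $0.0444, lentils $0.0577, kidney beans $0.1062.
Take 2 servings of cottage cheese: +28.0 g protein for $1.20 (total $1.20, still need 22.0 g).
Take 1 serving of pasta: +9.0 g protein for $0.40 (total $1.60, still need 13.0 g).
Take 1 serving of lentils: +13.0 g protein for $0.75 (total $2.35, still need 0.0 g).
Greedy by cheapest-per-g is optimal for a single linear constraint, so the minimum cost is $2.35.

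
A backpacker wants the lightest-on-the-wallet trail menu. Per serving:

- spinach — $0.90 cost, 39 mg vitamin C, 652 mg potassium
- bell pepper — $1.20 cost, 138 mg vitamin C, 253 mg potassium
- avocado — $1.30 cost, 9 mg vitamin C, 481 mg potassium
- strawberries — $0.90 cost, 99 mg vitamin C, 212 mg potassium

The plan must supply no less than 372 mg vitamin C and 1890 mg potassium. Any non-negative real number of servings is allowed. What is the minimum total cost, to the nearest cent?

$4.40

Two binding constraints pin down two serving amounts, so the optimal mix uses at most two foods. The candidates are each food alone (scaled to the tighter of vitamin C/potassium) and each pair with both constraints tight.
spinach only: max(372/39, 1890/652) = 9.538 servings → $8.58.
bell pepper only: max(372/138, 1890/253) = 7.47 servings → $8.96.
avocado only: max(372/9, 1890/481) = 41.33 servings → $53.73.
strawberries only: max(372/99, 1890/212) = 8.915 servings → $8.02.
spinach + bell pepper with both tight: 2.081 servings and 2.108 servings → $4.40.
spinach + avocado: the both-tight solution has a negative serving — not a feasible corner.
spinach + strawberries with both tight: 1.923 servings and 3 servings → $4.43.
bell pepper + avocado with both tight: 2.526 servings and 2.601 servings → $6.41.
bell pepper + strawberries with both targets exact would need a negative amount; discard.
avocado + strawberries with both tight: 2.368 servings and 3.542 servings → $6.27.
Cheapest feasible corner: $4.40.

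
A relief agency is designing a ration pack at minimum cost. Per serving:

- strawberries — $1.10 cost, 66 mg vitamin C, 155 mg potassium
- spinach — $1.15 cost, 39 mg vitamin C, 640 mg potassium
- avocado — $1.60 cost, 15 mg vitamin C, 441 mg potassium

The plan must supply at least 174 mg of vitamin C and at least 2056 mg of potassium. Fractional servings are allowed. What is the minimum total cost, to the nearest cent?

With two linear requirements the optimum uses one or two foods; enumerate the corners.
strawberries only: max(174/66, 2056/155) = 13.26 servings → $14.59.
spinach only: max(174/39, 2056/640) = 4.462 servings → $5.13.
avocado only: max(174/15, 2056/441) = 11.6 servings → $18.56.
strawberries + spinach with both tight: 0.8613 servings and 3.004 servings → $4.40.
strawberries + avocado with both tight: 1.714 servings and 4.06 servings → $8.38.
spinach + avocado with both targets exact would need a negative amount; discard.
The minimum over all feasible corners is $4.40.

$4.40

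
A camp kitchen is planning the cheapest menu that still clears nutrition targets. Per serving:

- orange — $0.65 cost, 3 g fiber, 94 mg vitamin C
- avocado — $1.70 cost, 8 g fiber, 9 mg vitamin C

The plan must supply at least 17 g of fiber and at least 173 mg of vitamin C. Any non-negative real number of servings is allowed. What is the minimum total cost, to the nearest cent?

$3.63

Two binding constraints pin down two serving amounts, so the optimal mix uses at most two foods. The candidates are each food alone (scaled to the tighter of fiber/vitamin C) and each pair with both constraints tight.
orange only: max(17/3, 173/94) = 5.667 servings → $3.68.
avocado only: max(17/8, 173/9) = 19.22 servings → $32.68.
orange + avocado with both tight: 1.698 servings and 1.488 servings → $3.63.
The minimum over all feasible corners is $3.63.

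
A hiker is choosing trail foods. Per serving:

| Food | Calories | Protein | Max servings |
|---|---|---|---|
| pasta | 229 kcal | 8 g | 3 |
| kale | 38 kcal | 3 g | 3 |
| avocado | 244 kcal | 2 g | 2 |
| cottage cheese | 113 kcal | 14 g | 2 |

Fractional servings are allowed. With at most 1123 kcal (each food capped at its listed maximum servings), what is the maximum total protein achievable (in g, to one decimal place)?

61.8 g

Protein per kcal: cottage cheese 0.1239, kale 0.07895, pasta 0.03493, avocado 0.008197.
Take 2 servings of cottage cheese: uses 226 kcal, +28.0 g protein (running total 28.0 g).
Take 3 servings of kale: uses 114 kcal, +9.0 g protein (running total 37.0 g).
Take 3 servings of pasta: uses 687 kcal, +24.0 g protein (running total 61.0 g).
Take 0.3934 servings of avocado: uses 96 kcal, +0.8 g protein (running total 61.8 g).
Filling greedily by protein-per-kcal is optimal for one linear limit, giving 61.8 g.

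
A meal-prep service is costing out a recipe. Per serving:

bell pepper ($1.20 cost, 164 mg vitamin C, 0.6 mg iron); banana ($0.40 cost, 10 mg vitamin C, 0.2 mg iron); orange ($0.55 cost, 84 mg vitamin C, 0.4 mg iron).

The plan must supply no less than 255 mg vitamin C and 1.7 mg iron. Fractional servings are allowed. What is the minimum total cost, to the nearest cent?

$2.34

Compare the cost at each extreme point of the feasible region.
bell pepper only: max(255/164, 1.7/0.6) = 2.833 servings → $3.40.
banana only: max(255/10, 1.7/0.2) = 25.5 servings → $10.20.
orange only: max(255/84, 1.7/0.4) = 4.25 servings → $2.34.
bell pepper + banana with both tight: 1.269 servings and 4.694 servings → $3.40.
bell pepper + orange with both targets exact would need a negative amount; discard.
banana + orange with both tight: 3.188 servings and 2.656 servings → $2.74.
Cheapest feasible corner: $2.34.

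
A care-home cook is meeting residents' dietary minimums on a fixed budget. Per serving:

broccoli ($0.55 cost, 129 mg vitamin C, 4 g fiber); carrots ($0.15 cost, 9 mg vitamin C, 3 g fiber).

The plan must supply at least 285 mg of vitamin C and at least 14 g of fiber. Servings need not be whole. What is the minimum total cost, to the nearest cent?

$1.43

This is a tiny linear program; its minimum lies at a vertex of the feasible set. List the vertices and price them.
broccoli only: max(285/129, 14/4) = 3.5 servings → $1.93.
carrots only: max(285/9, 14/3) = 31.67 servings → $4.75.
broccoli + carrots with both tight: 2.077 servings and 1.897 servings → $1.43.
So the least-cost plan costs $1.43.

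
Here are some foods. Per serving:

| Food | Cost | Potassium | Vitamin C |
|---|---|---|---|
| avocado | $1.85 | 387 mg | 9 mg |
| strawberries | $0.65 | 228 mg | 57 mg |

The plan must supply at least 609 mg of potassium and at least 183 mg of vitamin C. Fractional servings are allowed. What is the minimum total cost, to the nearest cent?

$2.09

Two binding constraints pin down two serving amounts, so the optimal mix uses at most two foods. The candidates are each food alone (scaled to the tighter of potassium/vitamin C) and each pair with both constraints tight.
avocado only: max(609/387, 183/9) = 20.33 servings → $37.62.
strawberries only: max(609/228, 183/57) = 3.211 servings → $2.09.
avocado + strawberries: intersection lies outside the first quadrant.
So the least-cost plan costs $2.09.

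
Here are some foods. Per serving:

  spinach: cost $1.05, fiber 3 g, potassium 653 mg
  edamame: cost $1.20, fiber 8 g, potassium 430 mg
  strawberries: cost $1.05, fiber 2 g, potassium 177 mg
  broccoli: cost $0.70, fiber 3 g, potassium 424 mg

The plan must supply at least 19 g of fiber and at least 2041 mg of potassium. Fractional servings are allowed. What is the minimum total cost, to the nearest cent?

$3.82

Compare the cost at each extreme point of the feasible region.
spinach only: max(19/3, 2041/653) = 6.333 servings → $6.65.
edamame only: max(19/8, 2041/430) = 4.747 servings → $5.70.
strawberries only: max(19/2, 2041/177) = 11.53 servings → $12.11.
broccoli only: max(19/3, 2041/424) = 6.333 servings → $4.43.
spinach + edamame with both tight: 2.074 servings and 1.597 servings → $4.09.
spinach + strawberries with both tight: 0.9277 servings and 8.108 servings → $9.49.
spinach + broccoli: intersection lies outside the first quadrant.
edamame + strawberries: the both-tight solution has a negative serving — not a feasible corner.
edamame + broccoli with both tight: 0.9196 servings and 3.881 servings → $3.82.
strawberries + broccoli with both tight: 6.098 servings and 2.268 servings → $7.99.
The minimum over all feasible corners is $3.82.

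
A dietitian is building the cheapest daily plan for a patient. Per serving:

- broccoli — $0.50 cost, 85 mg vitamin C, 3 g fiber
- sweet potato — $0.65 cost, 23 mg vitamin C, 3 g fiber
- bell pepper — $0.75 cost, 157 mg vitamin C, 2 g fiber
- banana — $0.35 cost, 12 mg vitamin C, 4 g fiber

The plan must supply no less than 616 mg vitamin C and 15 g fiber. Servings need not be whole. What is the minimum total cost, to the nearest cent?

$3.29

At the optimum either one food covers both requirements or two foods hit both targets exactly; no other combination can be cheaper.
broccoli only: max(616/85, 15/3) = 7.247 servings → $3.62.
sweet potato only: max(616/23, 15/3) = 26.78 servings → $17.41.
bell pepper only: max(616/157, 15/2) = 7.5 servings → $5.62.
banana only: max(616/12, 15/4) = 51.33 servings → $17.97.
broccoli + sweet potato: intersection lies outside the first quadrant.
broccoli + bell pepper with both tight: 3.731 servings and 1.904 servings → $3.29.
broccoli + banana with both targets exact would need a negative amount; discard.
sweet potato + bell pepper with both tight: 2.642 servings and 3.536 servings → $4.37.
sweet potato + banana: intersection lies outside the first quadrant.
bell pepper + banana with both tight: 3.781 servings and 1.859 servings → $3.49.
So the least-cost plan costs $3.29.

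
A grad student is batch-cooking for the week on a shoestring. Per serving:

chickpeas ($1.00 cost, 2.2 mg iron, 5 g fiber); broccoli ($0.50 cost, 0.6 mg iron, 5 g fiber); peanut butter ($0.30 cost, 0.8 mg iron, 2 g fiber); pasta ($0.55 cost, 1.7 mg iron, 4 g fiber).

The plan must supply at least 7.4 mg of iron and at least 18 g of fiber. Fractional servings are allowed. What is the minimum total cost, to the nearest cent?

$2.44

An LP optimum is at a vertex; with two nutrient constraints at most two foods are used. Check each candidate.
chickpeas only: max(7.4/2.2, 18/5) = 3.6 servings → $3.60.
broccoli only: max(7.4/0.6, 18/5) = 12.33 servings → $6.17.
peanut butter only: max(7.4/0.8, 18/2) = 9.25 servings → $2.77.
pasta only: max(7.4/1.7, 18/4) = 4.5 servings → $2.48.
chickpeas + broccoli with both tight: 3.275 servings and 0.325 servings → $3.44.
chickpeas + peanut butter with both tight: 1 serving and 6.5 servings → $2.95.
chickpeas + pasta: the both-tight solution has a negative serving — not a feasible corner.
broccoli + peanut butter with both targets exact would need a negative amount; discard.
broccoli + pasta with both tight: 0.1639 servings and 4.295 servings → $2.44.
peanut butter + pasta with both tight: 5 servings and 2 servings → $2.60.
Cheapest feasible corner: $2.44.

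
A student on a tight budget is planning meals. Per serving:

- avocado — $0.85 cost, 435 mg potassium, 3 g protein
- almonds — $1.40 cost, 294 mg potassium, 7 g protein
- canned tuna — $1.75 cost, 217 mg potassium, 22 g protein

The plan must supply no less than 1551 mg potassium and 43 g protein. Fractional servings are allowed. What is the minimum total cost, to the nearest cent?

$5.12

Check every corner: each single food scaled to meet both minima, and each pair solved so both constraints bind.
avocado only: max(1551/435, 43/3) = 14.33 servings → $12.18.
almonds only: max(1551/294, 43/7) = 6.143 servings → $8.60.
canned tuna only: max(1551/217, 43/22) = 7.147 servings → $12.51.
avocado + almonds: intersection lies outside the first quadrant.
avocado + canned tuna with both tight: 2.78 servings and 1.576 servings → $5.12.
almonds + canned tuna with both tight: 5.009 servings and 0.3607 servings → $7.64.
So the least-cost plan costs $5.12.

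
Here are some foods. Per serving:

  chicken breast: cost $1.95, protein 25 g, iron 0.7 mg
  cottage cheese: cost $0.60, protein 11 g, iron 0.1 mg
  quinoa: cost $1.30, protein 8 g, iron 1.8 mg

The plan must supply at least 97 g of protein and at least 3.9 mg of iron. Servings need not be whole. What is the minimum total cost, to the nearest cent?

At the optimum either one food covers both requirements or two foods hit both targets exactly; no other combination can be cheaper.
chicken breast only: max(97/25, 3.9/0.7) = 5.571 servings → $10.86.
cottage cheese only: max(97/11, 3.9/0.1) = 39 servings → $23.40.
quinoa only: max(97/8, 3.9/1.8) = 12.12 servings → $15.76.
chicken breast + cottage cheese with both targets exact would need a negative amount; discard.
chicken breast + quinoa with both tight: 3.64 servings and 0.7513 servings → $8.07.
cottage cheese + quinoa with both tight: 7.547 servings and 1.747 servings → $6.80.
The minimum over all feasible corners is $6.80.

$6.80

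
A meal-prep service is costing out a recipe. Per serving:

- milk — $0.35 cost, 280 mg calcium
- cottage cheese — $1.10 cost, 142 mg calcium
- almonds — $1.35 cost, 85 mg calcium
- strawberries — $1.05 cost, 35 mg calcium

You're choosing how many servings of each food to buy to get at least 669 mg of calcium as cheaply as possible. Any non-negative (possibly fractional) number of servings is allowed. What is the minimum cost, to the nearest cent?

Cost per mg of calcium: milk $0.0013, cottage cheese $0.0077, almonds $0.0159, strawberries $0.0300.
With no serving limits, use only milk: 669 mg / 280 mg = 2.389 servings × $0.35 = $0.84.

$0.84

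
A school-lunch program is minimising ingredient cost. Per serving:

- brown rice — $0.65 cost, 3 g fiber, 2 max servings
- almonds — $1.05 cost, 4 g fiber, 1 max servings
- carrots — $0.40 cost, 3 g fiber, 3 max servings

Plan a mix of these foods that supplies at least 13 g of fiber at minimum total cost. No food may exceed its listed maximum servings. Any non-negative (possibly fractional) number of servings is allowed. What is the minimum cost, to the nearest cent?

Cost per g of fiber: carrots $0.1333, brown rice $0.2167, almonds $0.2625.
Take 3 servings of carrots: +9.0 g fiber for $1.20 (total $1.20, still need 4.0 g).
Take 1.333 servings of brown rice: +4.0 g fiber for $0.87 (total $2.07, still need 0.0 g).
Greedy by cheapest-per-g is optimal for a single linear constraint, so the minimum cost is $2.07.

$2.07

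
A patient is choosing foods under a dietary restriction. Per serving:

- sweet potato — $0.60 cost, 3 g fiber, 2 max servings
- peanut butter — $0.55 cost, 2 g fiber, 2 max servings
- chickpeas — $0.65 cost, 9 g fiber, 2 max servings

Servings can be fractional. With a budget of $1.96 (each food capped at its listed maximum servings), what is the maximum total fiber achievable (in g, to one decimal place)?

Fiber per dollar: chickpeas 13.85, sweet potato 5, peanut butter 3.636.
Take 2 servings of chickpeas: spends $1.30, +18.0 g fiber (running total 18.0 g).
Take 1.1 servings of sweet potato: spends $0.66, +3.3 g fiber (running total 21.3 g).
Filling greedily by fiber-per-dollar is optimal for one linear limit, giving 21.3 g.

21.3 g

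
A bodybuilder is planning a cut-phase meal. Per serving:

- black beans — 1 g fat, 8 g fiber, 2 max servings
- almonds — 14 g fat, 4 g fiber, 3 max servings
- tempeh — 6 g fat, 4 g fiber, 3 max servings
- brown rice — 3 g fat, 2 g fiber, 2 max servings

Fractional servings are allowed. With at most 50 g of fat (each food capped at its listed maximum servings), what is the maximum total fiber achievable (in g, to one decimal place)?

38.9 g

Fiber per g fat: black beans 8, tempeh 0.6667, brown rice 0.6667, almonds 0.2857.
Take 2 servings of black beans: uses 2 g fat, +16.0 g fiber (running total 16.0 g).
Take 3 servings of tempeh: uses 18 g fat, +12.0 g fiber (running total 28.0 g).
Take 2 servings of brown rice: uses 6 g fat, +4.0 g fiber (running total 32.0 g).
Take 1.714 servings of almonds: uses 24 g fat, +6.9 g fiber (running total 38.9 g).
Filling greedily by fiber-per-g fat is optimal for one linear limit, giving 38.9 g.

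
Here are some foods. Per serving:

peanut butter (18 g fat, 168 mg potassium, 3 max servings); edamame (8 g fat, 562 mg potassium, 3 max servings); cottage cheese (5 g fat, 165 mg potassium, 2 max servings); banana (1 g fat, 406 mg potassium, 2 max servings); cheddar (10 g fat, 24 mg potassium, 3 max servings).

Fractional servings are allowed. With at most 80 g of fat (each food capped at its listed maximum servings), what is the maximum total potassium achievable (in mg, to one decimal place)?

Potassium per g fat: banana 406, edamame 70.25, cottage cheese 33, peanut butter 9.333, cheddar 2.4.
Take 2 servings of banana: uses 2 g fat, +812.0 mg potassium (running total 812.0 mg).
Take 3 servings of edamame: uses 24 g fat, +1686.0 mg potassium (running total 2498.0 mg).
Take 2 servings of cottage cheese: uses 10 g fat, +330.0 mg potassium (running total 2828.0 mg).
Take 2.444 servings of peanut butter: uses 44 g fat, +410.7 mg potassium (running total 3238.7 mg).
Filling greedily by potassium-per-g fat is optimal for one linear limit, giving 3238.7 mg.

3238.7 mg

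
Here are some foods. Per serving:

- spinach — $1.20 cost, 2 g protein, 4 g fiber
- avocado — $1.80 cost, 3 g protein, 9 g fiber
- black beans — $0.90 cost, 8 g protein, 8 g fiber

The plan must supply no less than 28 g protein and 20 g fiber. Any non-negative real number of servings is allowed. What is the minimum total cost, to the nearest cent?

This is a tiny linear program; its minimum lies at a vertex of the feasible set. List the vertices and price them.
spinach only: max(28/2, 20/4) = 14 servings → $16.80.
avocado only: max(28/3, 20/9) = 9.333 servings → $16.80.
black beans only: max(28/8, 20/8) = 3.5 servings → $3.15.
spinach + avocado: the both-tight solution has a negative serving — not a feasible corner.
spinach + black beans with both targets exact would need a negative amount; discard.
avocado + black beans: intersection lies outside the first quadrant.
So the least-cost plan costs $3.15.

$3.15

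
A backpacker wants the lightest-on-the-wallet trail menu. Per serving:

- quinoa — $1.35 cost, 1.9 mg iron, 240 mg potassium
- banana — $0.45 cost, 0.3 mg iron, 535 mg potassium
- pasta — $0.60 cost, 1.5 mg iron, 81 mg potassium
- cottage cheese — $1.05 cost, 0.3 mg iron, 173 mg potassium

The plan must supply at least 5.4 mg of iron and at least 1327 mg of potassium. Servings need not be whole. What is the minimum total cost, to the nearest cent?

Check every corner: each single food scaled to meet both minima, and each pair solved so both constraints bind.
quinoa only: max(5.4/1.9, 1327/240) = 5.529 servings → $7.46.
banana only: max(5.4/0.3, 1327/535) = 18 servings → $8.10.
pasta only: max(5.4/1.5, 1327/81) = 16.38 servings → $9.83.
cottage cheese only: max(5.4/0.3, 1327/173) = 18 servings → $18.90.
quinoa + banana with both tight: 2.637 servings and 1.297 servings → $4.14.
quinoa + pasta with both targets exact would need a negative amount; discard.
quinoa + cottage cheese with both tight: 2.088 servings and 4.773 servings → $7.83.
banana + pasta with both tight: 1.996 servings and 3.201 servings → $2.82.
banana + cottage cheese: intersection lies outside the first quadrant.
pasta + cottage cheese with both tight: 2.279 servings and 6.603 servings → $8.30.
The minimum over all feasible corners is $2.82.

$2.82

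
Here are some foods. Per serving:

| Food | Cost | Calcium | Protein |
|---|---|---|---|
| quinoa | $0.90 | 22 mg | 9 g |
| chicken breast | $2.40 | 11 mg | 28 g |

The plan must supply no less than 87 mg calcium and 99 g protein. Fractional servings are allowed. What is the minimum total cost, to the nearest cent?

For a min-cost LP with two ≥-constraints, a basic feasible solution has at most two positive variables.
quinoa only: max(87/22, 99/9) = 11 servings → $9.90.
chicken breast only: max(87/11, 99/28) = 7.909 servings → $18.98.
quinoa + chicken breast with both tight: 2.605 servings and 2.698 servings → $8.82.
So the least-cost plan costs $8.82.

$8.82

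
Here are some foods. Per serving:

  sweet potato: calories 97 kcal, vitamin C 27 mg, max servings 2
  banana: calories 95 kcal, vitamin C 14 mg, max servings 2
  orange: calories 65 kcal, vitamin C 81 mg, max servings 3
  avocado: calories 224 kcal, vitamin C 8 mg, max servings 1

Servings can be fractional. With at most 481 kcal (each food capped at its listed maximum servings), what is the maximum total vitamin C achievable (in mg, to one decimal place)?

310.6 mg

Vitamin C per kcal: orange 1.246, sweet potato 0.2784, banana 0.1474, avocado 0.03571.
Take 3 servings of orange: uses 195 kcal, +243.0 mg vitamin C (running total 243.0 mg).
Take 2 servings of sweet potato: uses 194 kcal, +54.0 mg vitamin C (running total 297.0 mg).
Take 0.9684 servings of banana: uses 92 kcal, +13.6 mg vitamin C (running total 310.6 mg).
Greedy by best ratio exhausts the calories allowance optimally: 310.6 mg.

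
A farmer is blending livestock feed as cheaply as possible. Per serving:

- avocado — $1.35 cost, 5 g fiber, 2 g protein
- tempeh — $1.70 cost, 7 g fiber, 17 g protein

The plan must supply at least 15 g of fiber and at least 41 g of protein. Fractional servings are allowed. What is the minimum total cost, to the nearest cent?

The cheapest plan sits at a corner of the feasible region — with two constraints it uses at most two foods.
avocado only: max(15/5, 41/2) = 20.5 servings → $27.68.
tempeh only: max(15/7, 41/17) = 2.412 servings → $4.10.
avocado + tempeh: intersection lies outside the first quadrant.
So the least-cost plan costs $4.10.

$4.10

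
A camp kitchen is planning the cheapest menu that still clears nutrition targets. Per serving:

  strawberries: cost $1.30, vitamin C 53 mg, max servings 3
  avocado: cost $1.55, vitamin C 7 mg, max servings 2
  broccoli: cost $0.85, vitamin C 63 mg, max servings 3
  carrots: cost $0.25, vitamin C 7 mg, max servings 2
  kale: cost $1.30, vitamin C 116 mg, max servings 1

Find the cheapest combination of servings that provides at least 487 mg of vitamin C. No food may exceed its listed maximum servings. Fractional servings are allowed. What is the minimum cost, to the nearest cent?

Cost per mg of vitamin C: kale $0.0112, broccoli $0.0135, strawberries $0.0245, carrots $0.0357, avocado $0.2214.
Take 1 serving of kale: +116.0 mg vitamin C for $1.30 (total $1.30, still need 371.0 mg).
Take 3 servings of broccoli: +189.0 mg vitamin C for $2.55 (total $3.85, still need 182.0 mg).
Take 3 servings of strawberries: +159.0 mg vitamin C for $3.90 (total $7.75, still need 23.0 mg).
Take 2 servings of carrots: +14.0 mg vitamin C for $0.50 (total $8.25, still need 9.0 mg).
Take 1.286 servings of avocado: +9.0 mg vitamin C for $1.99 (total $10.24, still need 0.0 mg).
Filling from the cheapest source first is optimal under one linear minimum: $10.24.

$10.24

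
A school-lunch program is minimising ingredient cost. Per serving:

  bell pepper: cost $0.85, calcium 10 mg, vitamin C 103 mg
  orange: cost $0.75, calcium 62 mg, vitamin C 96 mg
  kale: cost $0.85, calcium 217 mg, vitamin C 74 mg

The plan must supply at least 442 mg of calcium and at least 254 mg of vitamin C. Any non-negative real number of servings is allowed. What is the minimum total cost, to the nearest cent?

$2.43

With two linear requirements the optimum uses one or two foods; enumerate the corners.
bell pepper only: max(442/10, 254/103) = 44.2 servings → $37.57.
orange only: max(442/62, 254/96) = 7.129 servings → $5.35.
kale only: max(442/217, 254/74) = 3.432 servings → $2.92.
bell pepper + orange: the both-tight solution has a negative serving — not a feasible corner.
bell pepper + kale with both tight: 1.037 servings and 1.989 servings → $2.57.
orange + kale with both tight: 1.38 servings and 1.643 servings → $2.43.
The minimum over all feasible corners is $2.43.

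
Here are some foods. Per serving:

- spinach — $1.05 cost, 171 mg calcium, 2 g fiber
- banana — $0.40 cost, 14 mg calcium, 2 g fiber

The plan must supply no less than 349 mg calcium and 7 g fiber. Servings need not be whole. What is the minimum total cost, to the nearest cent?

$2.64

An LP optimum is at a vertex; with two nutrient constraints at most two foods are used. Check each candidate.
spinach only: max(349/171, 7/2) = 3.5 servings → $3.67.
banana only: max(349/14, 7/2) = 24.93 servings → $9.97.
spinach + banana with both tight: 1.911 servings and 1.589 servings → $2.64.
The minimum over all feasible corners is $2.64.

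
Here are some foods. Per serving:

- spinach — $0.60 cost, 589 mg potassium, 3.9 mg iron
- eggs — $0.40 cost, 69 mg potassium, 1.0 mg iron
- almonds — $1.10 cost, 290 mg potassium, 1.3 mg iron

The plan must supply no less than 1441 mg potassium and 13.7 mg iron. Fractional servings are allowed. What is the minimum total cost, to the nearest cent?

$2.11

An LP optimum is at a vertex; with two nutrient constraints at most two foods are used. Check each candidate.
spinach only: max(1441/589, 13.7/3.9) = 3.513 servings → $2.11.
eggs only: max(1441/69, 13.7/1.0) = 20.88 servings → $8.35.
almonds only: max(1441/290, 13.7/1.3) = 10.54 servings → $11.59.
spinach + eggs with both tight: 1.55 servings and 7.657 servings → $3.99.
spinach + almonds: the both-tight solution has a negative serving — not a feasible corner.
eggs + almonds with both tight: 10.48 servings and 2.475 servings → $6.92.
Cheapest feasible corner: $2.11.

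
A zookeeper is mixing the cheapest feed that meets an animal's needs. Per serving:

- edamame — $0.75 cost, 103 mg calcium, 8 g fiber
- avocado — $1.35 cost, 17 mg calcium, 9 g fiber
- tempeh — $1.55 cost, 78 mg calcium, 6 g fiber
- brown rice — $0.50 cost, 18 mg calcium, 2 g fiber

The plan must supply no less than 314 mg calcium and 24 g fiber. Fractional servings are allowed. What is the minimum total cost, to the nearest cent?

Check every corner: each single food scaled to meet both minima, and each pair solved so both constraints bind.
edamame only: max(314/103, 24/8) = 3.049 servings → $2.29.
avocado only: max(314/17, 24/9) = 18.47 servings → $24.94.
tempeh only: max(314/78, 24/6) = 4.026 servings → $6.24.
brown rice only: max(314/18, 24/2) = 17.44 servings → $8.72.
edamame + avocado: intersection lies outside the first quadrant.
edamame + tempeh with both targets exact would need a negative amount; discard.
edamame + brown rice: the both-tight solution has a negative serving — not a feasible corner.
avocado + tempeh with both targets exact would need a negative amount; discard.
avocado + brown rice: intersection lies outside the first quadrant.
tempeh + brown rice: the both-tight solution has a negative serving — not a feasible corner.
So the least-cost plan costs $2.29.

$2.29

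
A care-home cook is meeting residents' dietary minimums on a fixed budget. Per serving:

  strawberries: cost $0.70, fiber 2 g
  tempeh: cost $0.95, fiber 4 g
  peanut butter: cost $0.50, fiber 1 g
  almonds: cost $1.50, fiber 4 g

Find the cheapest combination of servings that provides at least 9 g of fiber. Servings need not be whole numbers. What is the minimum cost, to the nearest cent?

Cost per g of fiber: tempeh $0.2375, strawberries $0.3500, almonds $0.3750, peanut butter $0.5000.
With no serving limits, use only tempeh: 9 g / 4 g = 2.25 servings × $0.95 = $2.14.

$2.14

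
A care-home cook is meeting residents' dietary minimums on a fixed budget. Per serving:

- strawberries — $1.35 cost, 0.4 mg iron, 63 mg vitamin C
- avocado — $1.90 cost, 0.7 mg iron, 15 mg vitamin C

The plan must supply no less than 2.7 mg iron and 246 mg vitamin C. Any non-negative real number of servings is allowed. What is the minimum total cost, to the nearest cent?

Compare the cost at each extreme point of the feasible region.
strawberries only: max(2.7/0.4, 246/63) = 6.75 servings → $9.11.
avocado only: max(2.7/0.7, 246/15) = 16.4 servings → $31.16.
strawberries + avocado with both tight: 3.457 servings and 1.882 servings → $8.24.
Cheapest feasible corner: $8.24.

$8.24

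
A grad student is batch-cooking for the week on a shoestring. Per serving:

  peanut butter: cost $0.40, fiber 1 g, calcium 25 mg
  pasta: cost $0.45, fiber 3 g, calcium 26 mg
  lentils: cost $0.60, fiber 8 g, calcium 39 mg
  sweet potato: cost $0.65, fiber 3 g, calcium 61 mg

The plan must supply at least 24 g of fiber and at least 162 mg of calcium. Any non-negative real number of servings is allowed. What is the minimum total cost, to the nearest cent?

The cheapest plan sits at a corner of the feasible region — with two constraints it uses at most two foods.
peanut butter only: max(24/1, 162/25) = 24 servings → $9.60.
pasta only: max(24/3, 162/26) = 8 servings → $3.60.
lentils only: max(24/8, 162/39) = 4.154 servings → $2.49.
sweet potato only: max(24/3, 162/61) = 8 servings → $5.20.
peanut butter + pasta: the both-tight solution has a negative serving — not a feasible corner.
peanut butter + lentils with both tight: 2.236 servings and 2.72 servings → $2.53.
peanut butter + sweet potato: the both-tight solution has a negative serving — not a feasible corner.
pasta + lentils with both tight: 3.956 servings and 1.516 servings → $2.69.
pasta + sweet potato: the both-tight solution has a negative serving — not a feasible corner.
lentils + sweet potato with both tight: 2.636 servings and 0.9704 servings → $2.21.
Cheapest feasible corner: $2.21.

$2.21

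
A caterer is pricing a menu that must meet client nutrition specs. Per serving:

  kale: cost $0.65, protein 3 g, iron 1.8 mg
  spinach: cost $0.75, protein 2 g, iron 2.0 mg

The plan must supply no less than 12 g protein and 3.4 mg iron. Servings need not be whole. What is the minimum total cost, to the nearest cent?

$2.60

Compare the cost at each extreme point of the feasible region.
kale only: max(12/3, 3.4/1.8) = 4 servings → $2.60.
spinach only: max(12/2, 3.4/2.0) = 6 servings → $4.50.
kale + spinach: intersection lies outside the first quadrant.
So the least-cost plan costs $2.60.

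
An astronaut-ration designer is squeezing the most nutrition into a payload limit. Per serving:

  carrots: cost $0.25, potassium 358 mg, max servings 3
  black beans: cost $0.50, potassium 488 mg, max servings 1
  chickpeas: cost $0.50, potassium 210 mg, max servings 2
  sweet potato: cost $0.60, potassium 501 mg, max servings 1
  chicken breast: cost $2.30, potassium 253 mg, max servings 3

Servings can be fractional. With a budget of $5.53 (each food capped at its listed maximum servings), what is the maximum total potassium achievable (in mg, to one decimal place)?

Potassium per dollar: carrots 1432, black beans 976, sweet potato 835, chickpeas 420, chicken breast 110.
Take 3 servings of carrots: spends $0.75, +1074.0 mg potassium (running total 1074.0 mg).
Take 1 serving of black beans: spends $0.50, +488.0 mg potassium (running total 1562.0 mg).
Take 1 serving of sweet potato: spends $0.60, +501.0 mg potassium (running total 2063.0 mg).
Take 2 servings of chickpeas: spends $1.00, +420.0 mg potassium (running total 2483.0 mg).
Take 1.165 servings of chicken breast: spends $2.68, +294.8 mg potassium (running total 2777.8 mg).
Filling greedily by potassium-per-dollar is optimal for one linear limit, giving 2777.8 mg.

2777.8 mg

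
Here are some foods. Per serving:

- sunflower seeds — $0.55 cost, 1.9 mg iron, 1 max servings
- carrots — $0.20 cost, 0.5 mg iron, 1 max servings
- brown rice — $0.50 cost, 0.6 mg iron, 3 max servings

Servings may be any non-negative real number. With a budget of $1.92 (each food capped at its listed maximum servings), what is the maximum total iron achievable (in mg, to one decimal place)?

3.8 mg

Iron per dollar: sunflower seeds 3.455, carrots 2.5, brown rice 1.2.
Take 1 serving of sunflower seeds: spends $0.55, +1.9 mg iron (running total 1.9 mg).
Take 1 serving of carrots: spends $0.20, +0.5 mg iron (running total 2.4 mg).
Take 2.34 servings of brown rice: spends $1.17, +1.4 mg iron (running total 3.8 mg).
Greedy by best ratio exhausts the cost allowance optimally: 3.8 mg.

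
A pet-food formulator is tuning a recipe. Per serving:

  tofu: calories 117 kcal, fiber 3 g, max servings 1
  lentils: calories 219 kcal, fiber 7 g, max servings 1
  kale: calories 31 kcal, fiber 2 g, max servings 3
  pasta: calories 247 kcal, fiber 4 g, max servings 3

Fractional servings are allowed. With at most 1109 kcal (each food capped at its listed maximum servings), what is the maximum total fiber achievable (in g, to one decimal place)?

27.0 g

Fiber per kcal: kale 0.06452, lentils 0.03196, tofu 0.02564, pasta 0.01619.
Take 3 servings of kale: uses 93 kcal, +6.0 g fiber (running total 6.0 g).
Take 1 serving of lentils: uses 219 kcal, +7.0 g fiber (running total 13.0 g).
Take 1 serving of tofu: uses 117 kcal, +3.0 g fiber (running total 16.0 g).
Take 2.753 servings of pasta: uses 680 kcal, +11.0 g fiber (running total 27.0 g).
Greedy by best ratio exhausts the calories allowance optimally: 27.0 g.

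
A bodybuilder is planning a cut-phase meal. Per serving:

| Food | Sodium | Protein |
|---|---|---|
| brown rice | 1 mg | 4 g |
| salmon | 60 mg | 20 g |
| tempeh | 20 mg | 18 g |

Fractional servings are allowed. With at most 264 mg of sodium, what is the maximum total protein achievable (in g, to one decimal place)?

1056.0 g

Protein per mg sodium: brown rice 4, tempeh 0.9, salmon 0.3333.
With no serving limits, spend the whole sodium allowance on brown rice: 264 mg / 1 mg × 4 g = 1056.0 g.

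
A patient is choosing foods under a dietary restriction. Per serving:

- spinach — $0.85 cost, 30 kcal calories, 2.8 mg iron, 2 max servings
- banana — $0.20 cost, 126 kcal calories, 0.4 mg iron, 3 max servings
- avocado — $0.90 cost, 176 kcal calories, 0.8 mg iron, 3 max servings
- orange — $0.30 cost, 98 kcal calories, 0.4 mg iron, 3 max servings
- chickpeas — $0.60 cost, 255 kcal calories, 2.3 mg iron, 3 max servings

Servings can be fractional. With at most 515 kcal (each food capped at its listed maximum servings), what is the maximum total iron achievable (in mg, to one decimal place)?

9.7 mg

Iron per kcal: spinach 0.09333, chickpeas 0.00902, avocado 0.004545, orange 0.004082, banana 0.003175.
Take 2 servings of spinach: uses 60 kcal, +5.6 mg iron (running total 5.6 mg).
Take 1.784 servings of chickpeas: uses 455 kcal, +4.1 mg iron (running total 9.7 mg).
Greedy by best ratio exhausts the calories allowance optimally: 9.7 mg.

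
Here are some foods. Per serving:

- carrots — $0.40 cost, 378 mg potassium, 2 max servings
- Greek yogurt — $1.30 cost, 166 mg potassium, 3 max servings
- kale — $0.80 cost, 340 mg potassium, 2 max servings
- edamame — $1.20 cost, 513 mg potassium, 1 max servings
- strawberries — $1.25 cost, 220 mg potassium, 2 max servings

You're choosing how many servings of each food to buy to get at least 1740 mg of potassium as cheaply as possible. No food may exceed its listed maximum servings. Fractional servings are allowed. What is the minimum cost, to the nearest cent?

Cost per mg of potassium: carrots $0.0011, edamame $0.0023, kale $0.0024, strawberries $0.0057, Greek yogurt $0.0078.
Take 2 servings of carrots: +756.0 mg potassium for $0.80 (total $0.80, still need 984.0 mg).
Take 1 serving of edamame: +513.0 mg potassium for $1.20 (total $2.00, still need 471.0 mg).
Take 1.385 servings of kale: +471.0 mg potassium for $1.11 (total $3.11, still need 0.0 mg).
Greedy by cheapest-per-mg is optimal for a single linear constraint, so the minimum cost is $3.11.

$3.11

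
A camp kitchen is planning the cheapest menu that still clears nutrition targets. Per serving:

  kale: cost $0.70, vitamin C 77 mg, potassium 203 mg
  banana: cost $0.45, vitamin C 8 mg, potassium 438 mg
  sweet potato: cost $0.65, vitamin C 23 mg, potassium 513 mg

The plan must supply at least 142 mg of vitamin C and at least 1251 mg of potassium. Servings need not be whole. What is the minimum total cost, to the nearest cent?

For a min-cost LP with two ≥-constraints, a basic feasible solution has at most two positive variables.
kale only: max(142/77, 1251/203) = 6.163 servings → $4.31.
banana only: max(142/8, 1251/438) = 17.75 servings → $7.99.
sweet potato only: max(142/23, 1251/513) = 6.174 servings → $4.01.
kale + banana with both tight: 1.626 servings and 2.103 servings → $2.08.
kale + sweet potato with both tight: 1.265 servings and 1.938 servings → $2.15.
banana + sweet potato: the both-tight solution has a negative serving — not a feasible corner.
The minimum over all feasible corners is $2.08.

$2.08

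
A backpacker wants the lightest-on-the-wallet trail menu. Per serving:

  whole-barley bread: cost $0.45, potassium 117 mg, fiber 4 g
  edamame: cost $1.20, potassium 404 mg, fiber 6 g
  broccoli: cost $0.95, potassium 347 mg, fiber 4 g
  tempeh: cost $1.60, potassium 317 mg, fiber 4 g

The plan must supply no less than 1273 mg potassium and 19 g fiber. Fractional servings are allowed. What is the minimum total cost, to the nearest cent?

whole-barley bread only: max(1273/117, 19/4) = 10.88 servings → $4.90.
edamame only: max(1273/404, 19/6) = 3.167 servings → $3.80.
broccoli only: max(1273/347, 19/4) = 4.75 servings → $4.51.
tempeh only: max(1273/317, 19/4) = 4.75 servings → $7.60.
whole-barley bread + edamame with both tight: 0.04158 servings and 3.139 servings → $3.79.
whole-barley bread + broccoli with both tight: 1.632 servings and 3.118 servings → $3.70.
whole-barley bread + tempeh with both tight: 1.164 servings and 3.586 servings → $6.26.
edamame + broccoli: intersection lies outside the first quadrant.
edamame + tempeh: the both-tight solution has a negative serving — not a feasible corner.
broccoli + tempeh: the both-tight solution has a negative serving — not a feasible corner.
Cheapest feasible corner: $3.70.

$3.70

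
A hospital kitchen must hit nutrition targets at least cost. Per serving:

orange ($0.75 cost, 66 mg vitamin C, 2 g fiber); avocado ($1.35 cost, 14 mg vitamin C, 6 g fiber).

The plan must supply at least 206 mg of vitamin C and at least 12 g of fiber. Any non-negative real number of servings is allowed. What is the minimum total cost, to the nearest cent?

$3.57

With two linear requirements the optimum uses one or two foods; enumerate the corners.
orange only: max(206/66, 12/2) = 6 servings → $4.50.
avocado only: max(206/14, 12/6) = 14.71 servings → $19.86.
orange + avocado with both tight: 2.902 servings and 1.033 servings → $3.57.
Cheapest feasible corner: $3.57.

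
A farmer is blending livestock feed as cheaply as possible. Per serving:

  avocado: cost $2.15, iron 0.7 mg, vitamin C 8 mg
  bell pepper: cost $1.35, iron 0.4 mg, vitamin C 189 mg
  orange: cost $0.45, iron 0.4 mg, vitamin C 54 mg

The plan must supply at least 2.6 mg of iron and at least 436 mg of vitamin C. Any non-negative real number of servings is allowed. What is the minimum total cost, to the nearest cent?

This is a tiny linear program; its minimum lies at a vertex of the feasible set. List the vertices and price them.
avocado only: max(2.6/0.7, 436/8) = 54.5 servings → $117.17.
bell pepper only: max(2.6/0.4, 436/189) = 6.5 servings → $8.78.
orange only: max(2.6/0.4, 436/54) = 8.074 servings → $3.63.
avocado + bell pepper with both tight: 2.455 servings and 2.203 servings → $8.25.
avocado + orange: intersection lies outside the first quadrant.
bell pepper + orange with both tight: 0.6296 servings and 5.87 servings → $3.49.
Cheapest feasible corner: $3.49.

$3.49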